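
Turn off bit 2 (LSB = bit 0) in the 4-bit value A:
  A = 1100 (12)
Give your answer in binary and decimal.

Mask = ~(1 << 2) = 1011
Bit 2 of A is 1, so AND-ing with the mask clears it to 0.
  1100
& 1011
------
  1000

Answer: 1000 (8)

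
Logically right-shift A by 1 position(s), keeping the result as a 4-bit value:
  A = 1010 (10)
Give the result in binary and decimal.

Logical shift right by 1: drop the bottom 1 bit(s), prepend 1 zero(s) on the left.
  1010  ->  keep [101], discard [0], prepend 0
= 0101

Answer: 0101 (5)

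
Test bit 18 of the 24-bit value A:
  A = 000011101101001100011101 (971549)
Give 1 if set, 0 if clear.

Bit 18 is the 19th from the right.
  000011101101001100011101
       ^
That bit is 1.

Answer: 1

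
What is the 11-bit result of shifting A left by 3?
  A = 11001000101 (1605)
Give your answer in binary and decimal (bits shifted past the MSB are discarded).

Shift left by 3: drop the top 3 bit(s), append 3 zero(s) on the right.
  11001000101  ->  discard [110], keep [01000101], append 000
= 01000101000

Answer: 01000101000 (552)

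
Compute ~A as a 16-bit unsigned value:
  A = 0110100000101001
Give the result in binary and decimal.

Flip each bit (0->1, 1->0):
  0110100000101001
  1001011111010110

Answer: 1001011111010110 (38870)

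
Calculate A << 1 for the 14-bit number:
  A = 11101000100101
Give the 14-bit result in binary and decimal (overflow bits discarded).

Shift left by 1: drop the top 1 bit(s), append 1 zero(s) on the right.
  11101000100101  ->  discard [1], keep [1101000100101], append 0
= 11010001001010

Answer: 11010001001010 (13386)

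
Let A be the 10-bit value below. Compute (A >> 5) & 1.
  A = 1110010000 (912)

Bit 5 is the 6th from the right.
  1110010000
      ^
That bit is 0.

Answer: 0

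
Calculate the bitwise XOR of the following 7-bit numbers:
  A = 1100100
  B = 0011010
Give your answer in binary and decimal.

Apply ^ to each column (1 where bits differ):
  1100100
^ 0011010
---------
  1111110

Answer: 1111110 (126)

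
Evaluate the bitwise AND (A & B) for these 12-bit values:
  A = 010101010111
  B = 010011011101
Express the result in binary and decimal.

Apply & to each column (1 only where both bits are 1):
  010101010111
& 010011011101
--------------
  010001010101

Answer: 010001010101 (1109)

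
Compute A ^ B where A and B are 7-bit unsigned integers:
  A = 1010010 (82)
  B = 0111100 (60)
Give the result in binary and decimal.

Apply ^ to each column (1 where bits differ):
  1010010
^ 0111100
---------
  1101110

Answer: 1101110 (110)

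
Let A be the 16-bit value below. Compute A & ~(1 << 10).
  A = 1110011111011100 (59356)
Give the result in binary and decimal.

Mask = ~(1 << 10) = 1111101111111111
Bit 10 of A is 1, so AND-ing with the mask clears it to 0.
  1110011111011100
& 1111101111111111
------------------
  1110001111011100

Answer: 1110001111011100 (58332)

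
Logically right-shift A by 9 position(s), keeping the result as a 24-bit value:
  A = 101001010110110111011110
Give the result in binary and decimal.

Logical shift right by 9: drop the bottom 9 bit(s), prepend 9 zero(s) on the left.
  101001010110110111011110  ->  keep [101001010110110], discard [111011110], prepend 000000000
= 000000000101001010110110

Answer: 000000000101001010110110 (21174)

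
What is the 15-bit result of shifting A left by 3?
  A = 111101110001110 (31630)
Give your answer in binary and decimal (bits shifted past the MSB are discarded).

Shift left by 3: drop the top 3 bit(s), append 3 zero(s) on the right.
  111101110001110  ->  discard [111], keep [101110001110], append 000
= 101110001110000

Answer: 101110001110000 (23664)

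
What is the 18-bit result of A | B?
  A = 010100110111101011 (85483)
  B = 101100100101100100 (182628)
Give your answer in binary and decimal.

Apply | to each column (1 where either bit is 1):
  010100110111101011
| 101100100101100100
--------------------
  111100110111101111

Answer: 111100110111101111 (249327)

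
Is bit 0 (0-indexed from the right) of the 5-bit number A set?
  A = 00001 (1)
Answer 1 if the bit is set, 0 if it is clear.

Bit 0 is the 1st from the right.
  00001
      ^
That bit is 1.

Answer: 1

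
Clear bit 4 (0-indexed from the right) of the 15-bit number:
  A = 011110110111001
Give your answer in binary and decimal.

Mask = ~(1 << 4) = 111111111101111
Bit 4 of A is 1, so AND-ing with the mask clears it to 0.
  011110110111001
& 111111111101111
-----------------
  011110110101001

Answer: 011110110101001 (15785)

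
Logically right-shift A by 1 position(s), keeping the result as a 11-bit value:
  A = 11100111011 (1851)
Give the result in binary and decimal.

Logical shift right by 1: drop the bottom 1 bit(s), prepend 1 zero(s) on the left.
  11100111011  ->  keep [1110011101], discard [1], prepend 0
= 01110011101

Answer: 01110011101 (925)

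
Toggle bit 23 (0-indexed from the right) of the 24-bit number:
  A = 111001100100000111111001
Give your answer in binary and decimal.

Mask = 1 << 23 = 100000000000000000000000
Bit 23 of A is 1; XOR with the mask flips it to 0.
  111001100100000111111001
^ 100000000000000000000000
--------------------------
  011001100100000111111001

Answer: 011001100100000111111001 (6701561)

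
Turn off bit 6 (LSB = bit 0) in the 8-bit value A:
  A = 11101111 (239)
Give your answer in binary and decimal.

Mask = ~(1 << 6) = 10111111
Bit 6 of A is 1, so AND-ing with the mask clears it to 0.
  11101111
& 10111111
----------
  10101111

Answer: 10101111 (175)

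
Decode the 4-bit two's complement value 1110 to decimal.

MSB is 1, so the value is negative. Find the magnitude:
1. Invert bits:  0001
2. Add 1:        0010  = 2
3. Apply sign:   -2

Answer: -2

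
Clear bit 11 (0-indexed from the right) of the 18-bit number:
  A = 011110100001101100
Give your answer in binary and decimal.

Mask = ~(1 << 11) = 111111011111111111
Bit 11 of A is 1, so AND-ing with the mask clears it to 0.
  011110100001101100
& 111111011111111111
--------------------
  011110000001101100

Answer: 011110000001101100 (122988)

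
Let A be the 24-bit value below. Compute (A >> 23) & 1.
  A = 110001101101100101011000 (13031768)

Bit 23 is the 24th from the right.
  110001101101100101011000
  ^
That bit is 1.

Answer: 1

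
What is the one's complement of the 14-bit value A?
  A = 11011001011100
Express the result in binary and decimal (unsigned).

Flip each bit (0->1, 1->0):
  11011001011100
  00100110100011

Answer: 00100110100011 (2467)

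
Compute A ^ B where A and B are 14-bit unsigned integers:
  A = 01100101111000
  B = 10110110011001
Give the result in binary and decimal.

Apply ^ to each column (1 where bits differ):
  01100101111000
^ 10110110011001
----------------
  11010011100001

Answer: 11010011100001 (13537)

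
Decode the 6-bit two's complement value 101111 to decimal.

MSB is 1, so the value is negative. Find the magnitude:
1. Invert bits:  010000
2. Add 1:        010001  = 17
3. Apply sign:   -17

Answer: -17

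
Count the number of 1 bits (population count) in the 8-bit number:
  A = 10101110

10101110
1-bits at positions (from bit 0 = LSB): 1, 2, 3, 5, 7
Count = 5

Answer: 5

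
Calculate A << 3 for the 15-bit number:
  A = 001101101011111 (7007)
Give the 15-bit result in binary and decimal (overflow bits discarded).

Shift left by 3: drop the top 3 bit(s), append 3 zero(s) on the right.
  001101101011111  ->  discard [001], keep [101101011111], append 000
= 101101011111000

Answer: 101101011111000 (23288)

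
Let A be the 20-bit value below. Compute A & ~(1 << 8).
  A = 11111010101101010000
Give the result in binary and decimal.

Mask = ~(1 << 8) = 11111111111011111111
Bit 8 of A is 1, so AND-ing with the mask clears it to 0.
  11111010101101010000
& 11111111111011111111
----------------------
  11111010101001010000

Answer: 11111010101001010000 (1026640)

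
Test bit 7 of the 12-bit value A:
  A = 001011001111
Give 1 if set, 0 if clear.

Bit 7 is the 8th from the right.
  001011001111
      ^
That bit is 1.

Answer: 1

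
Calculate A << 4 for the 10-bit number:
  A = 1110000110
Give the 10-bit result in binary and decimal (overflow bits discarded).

Shift left by 4: drop the top 4 bit(s), append 4 zero(s) on the right.
  1110000110  ->  discard [1110], keep [000110], append 0000
= 0001100000

Answer: 0001100000 (96)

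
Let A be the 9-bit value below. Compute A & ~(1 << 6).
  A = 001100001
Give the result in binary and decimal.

Mask = ~(1 << 6) = 110111111
Bit 6 of A is 1, so AND-ing with the mask clears it to 0.
  001100001
& 110111111
-----------
  000100001

Answer: 000100001 (33)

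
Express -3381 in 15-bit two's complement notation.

1. Binary of +3381:  000110100110101
2. Invert bits:     111001011001010
3. Add 1:           111001011001011

Answer: 111001011001011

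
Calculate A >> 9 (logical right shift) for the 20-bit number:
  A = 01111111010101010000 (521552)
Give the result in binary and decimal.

Logical shift right by 9: drop the bottom 9 bit(s), prepend 9 zero(s) on the left.
  01111111010101010000  ->  keep [01111111010], discard [101010000], prepend 000000000
= 00000000001111111010

Answer: 00000000001111111010 (1018)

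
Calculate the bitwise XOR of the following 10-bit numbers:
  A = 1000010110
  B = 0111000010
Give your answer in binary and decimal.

Apply ^ to each column (1 where bits differ):
  1000010110
^ 0111000010
------------
  1111010100

Answer: 1111010100 (980)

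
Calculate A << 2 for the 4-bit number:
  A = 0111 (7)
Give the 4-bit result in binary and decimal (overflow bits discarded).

Shift left by 2: drop the top 2 bit(s), append 2 zero(s) on the right.
  0111  ->  discard [01], keep [11], append 00
= 1100

Answer: 1100 (12)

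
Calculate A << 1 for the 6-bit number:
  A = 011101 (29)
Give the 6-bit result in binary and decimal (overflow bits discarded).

Shift left by 1: drop the top 1 bit(s), append 1 zero(s) on the right.
  011101  ->  discard [0], keep [11101], append 0
= 111010

Answer: 111010 (58)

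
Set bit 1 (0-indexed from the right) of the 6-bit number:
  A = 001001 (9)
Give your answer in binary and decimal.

Mask = 1 << 1 = 000010
Bit 1 of A is 0, so OR-ing with the mask flips it to 1.
  001001
| 000010
--------
  001011

Answer: 001011 (11)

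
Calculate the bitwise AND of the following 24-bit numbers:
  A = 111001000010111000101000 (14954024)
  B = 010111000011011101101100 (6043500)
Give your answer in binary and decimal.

Apply & to each column (1 only where both bits are 1):
  111001000010111000101000
& 010111000011011101101100
--------------------------
  010001000010011000101000

Answer: 010001000010011000101000 (4466216)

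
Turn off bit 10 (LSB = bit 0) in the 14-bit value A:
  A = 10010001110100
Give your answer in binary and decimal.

Mask = ~(1 << 10) = 11101111111111
Bit 10 of A is 1, so AND-ing with the mask clears it to 0.
  10010001110100
& 11101111111111
----------------
  10000001110100

Answer: 10000001110100 (8308)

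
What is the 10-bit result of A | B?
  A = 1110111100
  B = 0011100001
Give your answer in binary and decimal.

Apply | to each column (1 where either bit is 1):
  1110111100
| 0011100001
------------
  1111111101

Answer: 1111111101 (1021)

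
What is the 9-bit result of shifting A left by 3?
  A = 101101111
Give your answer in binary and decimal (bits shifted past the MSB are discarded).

Shift left by 3: drop the top 3 bit(s), append 3 zero(s) on the right.
  101101111  ->  discard [101], keep [101111], append 000
= 101111000

Answer: 101111000 (376)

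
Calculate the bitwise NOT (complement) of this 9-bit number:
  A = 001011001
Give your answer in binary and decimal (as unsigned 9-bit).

Flip each bit (0->1, 1->0):
  001011001
  110100110

Answer: 110100110 (422)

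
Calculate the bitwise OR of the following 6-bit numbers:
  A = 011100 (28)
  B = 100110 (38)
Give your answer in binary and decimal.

Apply | to each column (1 where either bit is 1):
  011100
| 100110
--------
  111110

Answer: 111110 (62)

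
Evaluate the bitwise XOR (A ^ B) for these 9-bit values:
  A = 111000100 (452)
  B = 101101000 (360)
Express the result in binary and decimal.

Apply ^ to each column (1 where bits differ):
  111000100
^ 101101000
-----------
  010101100

Answer: 010101100 (172)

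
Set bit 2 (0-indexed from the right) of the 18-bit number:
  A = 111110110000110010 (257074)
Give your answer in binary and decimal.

Mask = 1 << 2 = 000000000000000100
Bit 2 of A is 0, so OR-ing with the mask flips it to 1.
  111110110000110010
| 000000000000000100
--------------------
  111110110000110110

Answer: 111110110000110110 (257078)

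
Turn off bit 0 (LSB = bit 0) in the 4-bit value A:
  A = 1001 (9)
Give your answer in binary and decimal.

Mask = ~(1 << 0) = 1110
Bit 0 of A is 1, so AND-ing with the mask clears it to 0.
  1001
& 1110
------
  1000

Answer: 1000 (8)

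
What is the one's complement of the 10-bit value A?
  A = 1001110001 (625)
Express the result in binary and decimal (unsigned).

Flip each bit (0->1, 1->0):
  1001110001
  0110001110

Answer: 0110001110 (398)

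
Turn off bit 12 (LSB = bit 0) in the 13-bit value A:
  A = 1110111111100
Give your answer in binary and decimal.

Mask = ~(1 << 12) = 0111111111111
Bit 12 of A is 1, so AND-ing with the mask clears it to 0.
  1110111111100
& 0111111111111
---------------
  0110111111100

Answer: 0110111111100 (3580)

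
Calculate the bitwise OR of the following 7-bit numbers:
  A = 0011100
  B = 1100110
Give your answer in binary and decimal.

Apply | to each column (1 where either bit is 1):
  0011100
| 1100110
---------
  1111110

Answer: 1111110 (126)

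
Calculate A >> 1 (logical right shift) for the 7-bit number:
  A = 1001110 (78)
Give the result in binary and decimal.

Logical shift right by 1: drop the bottom 1 bit(s), prepend 1 zero(s) on the left.
  1001110  ->  keep [100111], discard [0], prepend 0
= 0100111

Answer: 0100111 (39)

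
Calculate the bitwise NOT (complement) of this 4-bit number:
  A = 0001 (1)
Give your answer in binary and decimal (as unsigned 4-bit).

Flip each bit (0->1, 1->0):
  0001
  1110

Answer: 1110 (14)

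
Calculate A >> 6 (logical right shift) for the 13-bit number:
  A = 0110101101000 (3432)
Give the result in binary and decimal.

Logical shift right by 6: drop the bottom 6 bit(s), prepend 6 zero(s) on the left.
  0110101101000  ->  keep [0110101], discard [101000], prepend 000000
= 0000000110101

Answer: 0000000110101 (53)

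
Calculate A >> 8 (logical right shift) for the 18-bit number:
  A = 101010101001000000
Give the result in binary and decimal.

Logical shift right by 8: drop the bottom 8 bit(s), prepend 8 zero(s) on the left.
  101010101001000000  ->  keep [1010101010], discard [01000000], prepend 00000000
= 000000001010101010

Answer: 000000001010101010 (682)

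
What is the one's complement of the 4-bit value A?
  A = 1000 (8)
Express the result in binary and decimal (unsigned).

Flip each bit (0->1, 1->0):
  1000
  0111

Answer: 0111 (7)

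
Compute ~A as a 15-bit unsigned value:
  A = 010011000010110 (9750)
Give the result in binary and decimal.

Flip each bit (0->1, 1->0):
  010011000010110
  101100111101001

Answer: 101100111101001 (23017)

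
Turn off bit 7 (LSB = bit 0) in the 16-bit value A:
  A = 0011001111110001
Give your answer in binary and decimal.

Mask = ~(1 << 7) = 1111111101111111
Bit 7 of A is 1, so AND-ing with the mask clears it to 0.
  0011001111110001
& 1111111101111111
------------------
  0011001101110001

Answer: 0011001101110001 (13169)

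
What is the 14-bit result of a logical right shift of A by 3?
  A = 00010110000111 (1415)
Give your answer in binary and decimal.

Logical shift right by 3: drop the bottom 3 bit(s), prepend 3 zero(s) on the left.
  00010110000111  ->  keep [00010110000], discard [111], prepend 000
= 00000010110000

Answer: 00000010110000 (176)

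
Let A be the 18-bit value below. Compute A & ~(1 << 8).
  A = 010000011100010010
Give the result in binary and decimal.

Mask = ~(1 << 8) = 111111111011111111
Bit 8 of A is 1, so AND-ing with the mask clears it to 0.
  010000011100010010
& 111111111011111111
--------------------
  010000011000010010

Answer: 010000011000010010 (67090)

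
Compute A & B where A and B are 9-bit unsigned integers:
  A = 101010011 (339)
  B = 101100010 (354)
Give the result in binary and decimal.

Apply & to each column (1 only where both bits are 1):
  101010011
& 101100010
-----------
  101000010

Answer: 101000010 (322)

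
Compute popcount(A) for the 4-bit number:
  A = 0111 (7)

0111
1-bits at positions (from bit 0 = LSB): 0, 1, 2
Count = 3

Answer: 3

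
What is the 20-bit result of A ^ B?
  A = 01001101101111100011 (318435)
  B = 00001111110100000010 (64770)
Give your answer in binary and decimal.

Apply ^ to each column (1 where bits differ):
  01001101101111100011
^ 00001111110100000010
----------------------
  01000010011011100001

Answer: 01000010011011100001 (272097)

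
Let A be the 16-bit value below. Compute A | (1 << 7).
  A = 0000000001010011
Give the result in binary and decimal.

Mask = 1 << 7 = 0000000010000000
Bit 7 of A is 0, so OR-ing with the mask flips it to 1.
  0000000001010011
| 0000000010000000
------------------
  0000000011010011

Answer: 0000000011010011 (211)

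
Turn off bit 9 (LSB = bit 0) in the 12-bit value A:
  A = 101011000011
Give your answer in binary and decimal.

Mask = ~(1 << 9) = 110111111111
Bit 9 of A is 1, so AND-ing with the mask clears it to 0.
  101011000011
& 110111111111
--------------
  100011000011

Answer: 100011000011 (2243)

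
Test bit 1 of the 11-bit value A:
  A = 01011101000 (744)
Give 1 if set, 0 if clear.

Bit 1 is the 2nd from the right.
  01011101000
           ^
That bit is 0.

Answer: 0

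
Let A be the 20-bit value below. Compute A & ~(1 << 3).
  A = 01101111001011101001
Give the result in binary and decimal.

Mask = ~(1 << 3) = 11111111111111110111
Bit 3 of A is 1, so AND-ing with the mask clears it to 0.
  01101111001011101001
& 11111111111111110111
----------------------
  01101111001011100001

Answer: 01101111001011100001 (455393)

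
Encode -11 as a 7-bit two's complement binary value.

1. Binary of +11:  0001011
2. Invert bits:     1110100
3. Add 1:           1110101

Answer: 1110101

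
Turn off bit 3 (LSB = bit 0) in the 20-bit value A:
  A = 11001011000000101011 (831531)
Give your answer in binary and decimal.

Mask = ~(1 << 3) = 11111111111111110111
Bit 3 of A is 1, so AND-ing with the mask clears it to 0.
  11001011000000101011
& 11111111111111110111
----------------------
  11001011000000100011

Answer: 11001011000000100011 (831523)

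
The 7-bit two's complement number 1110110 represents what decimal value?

MSB is 1, so the value is negative. Find the magnitude:
1. Invert bits:  0001001
2. Add 1:        0001010  = 10
3. Apply sign:   -10

Answer: -10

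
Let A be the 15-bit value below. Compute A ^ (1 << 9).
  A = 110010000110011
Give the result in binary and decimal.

Mask = 1 << 9 = 000001000000000
Bit 9 of A is 0; XOR with the mask flips it to 1.
  110010000110011
^ 000001000000000
-----------------
  110011000110011

Answer: 110011000110011 (26163)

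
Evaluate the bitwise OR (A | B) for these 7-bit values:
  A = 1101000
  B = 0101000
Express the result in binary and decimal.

Apply | to each column (1 where either bit is 1):
  1101000
| 0101000
---------
  1101000

Answer: 1101000 (104)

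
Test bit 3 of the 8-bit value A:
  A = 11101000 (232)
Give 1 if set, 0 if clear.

Bit 3 is the 4th from the right.
  11101000
      ^
That bit is 1.

Answer: 1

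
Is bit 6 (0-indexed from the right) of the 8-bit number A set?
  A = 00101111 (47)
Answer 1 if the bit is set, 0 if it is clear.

Bit 6 is the 7th from the right.
  00101111
   ^
That bit is 0.

Answer: 0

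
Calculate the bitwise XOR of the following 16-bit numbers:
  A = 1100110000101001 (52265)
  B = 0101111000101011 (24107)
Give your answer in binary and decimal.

Apply ^ to each column (1 where bits differ):
  1100110000101001
^ 0101111000101011
------------------
  1001001000000010

Answer: 1001001000000010 (37378)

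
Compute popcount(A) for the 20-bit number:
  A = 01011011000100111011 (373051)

01011011000100111011
1-bits at positions (from bit 0 = LSB): 0, 1, 3, 4, 5, 8, 12, 13, 15, 16, 18
Count = 11

Answer: 11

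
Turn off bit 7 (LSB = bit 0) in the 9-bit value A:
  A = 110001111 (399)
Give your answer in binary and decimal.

Mask = ~(1 << 7) = 101111111
Bit 7 of A is 1, so AND-ing with the mask clears it to 0.
  110001111
& 101111111
-----------
  100001111

Answer: 100001111 (271)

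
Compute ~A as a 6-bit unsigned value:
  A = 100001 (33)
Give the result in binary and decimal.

Flip each bit (0->1, 1->0):
  100001
  011110

Answer: 011110 (30)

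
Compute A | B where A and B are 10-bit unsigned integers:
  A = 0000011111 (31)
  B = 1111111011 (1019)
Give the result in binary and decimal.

Apply | to each column (1 where either bit is 1):
  0000011111
| 1111111011
------------
  1111111111

Answer: 1111111111 (1023)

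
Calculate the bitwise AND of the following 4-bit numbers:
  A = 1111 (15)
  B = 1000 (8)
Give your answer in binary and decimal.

Apply & to each column (1 only where both bits are 1):
  1111
& 1000
------
  1000

Answer: 1000 (8)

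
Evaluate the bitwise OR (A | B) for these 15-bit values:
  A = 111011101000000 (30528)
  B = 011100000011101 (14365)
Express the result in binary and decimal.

Apply | to each column (1 where either bit is 1):
  111011101000000
| 011100000011101
-----------------
  111111101011101

Answer: 111111101011101 (32605)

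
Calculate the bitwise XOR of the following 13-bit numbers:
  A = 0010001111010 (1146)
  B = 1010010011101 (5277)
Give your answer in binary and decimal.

Apply ^ to each column (1 where bits differ):
  0010001111010
^ 1010010011101
---------------
  1000011100111

Answer: 1000011100111 (4327)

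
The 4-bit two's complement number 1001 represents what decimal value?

MSB is 1, so the value is negative. Find the magnitude:
1. Invert bits:  0110
2. Add 1:        0111  = 7
3. Apply sign:   -7

Answer: -7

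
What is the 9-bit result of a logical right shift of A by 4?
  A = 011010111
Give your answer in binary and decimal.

Logical shift right by 4: drop the bottom 4 bit(s), prepend 4 zero(s) on the left.
  011010111  ->  keep [01101], discard [0111], prepend 0000
= 000001101

Answer: 000001101 (13)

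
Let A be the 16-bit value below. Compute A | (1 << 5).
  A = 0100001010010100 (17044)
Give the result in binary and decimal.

Mask = 1 << 5 = 0000000000100000
Bit 5 of A is 0, so OR-ing with the mask flips it to 1.
  0100001010010100
| 0000000000100000
------------------
  0100001010110100

Answer: 0100001010110100 (17076)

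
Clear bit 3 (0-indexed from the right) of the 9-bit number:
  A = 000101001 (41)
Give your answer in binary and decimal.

Mask = ~(1 << 3) = 111110111
Bit 3 of A is 1, so AND-ing with the mask clears it to 0.
  000101001
& 111110111
-----------
  000100001

Answer: 000100001 (33)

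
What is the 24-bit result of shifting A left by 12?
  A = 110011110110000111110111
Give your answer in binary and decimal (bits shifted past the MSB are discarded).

Shift left by 12: drop the top 12 bit(s), append 12 zero(s) on the right.
  110011110110000111110111  ->  discard [110011110110], keep [000111110111], append 000000000000
= 000111110111000000000000

Answer: 000111110111000000000000 (2060288)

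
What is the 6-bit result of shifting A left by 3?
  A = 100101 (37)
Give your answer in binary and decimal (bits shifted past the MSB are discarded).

Shift left by 3: drop the top 3 bit(s), append 3 zero(s) on the right.
  100101  ->  discard [100], keep [101], append 000
= 101000

Answer: 101000 (40)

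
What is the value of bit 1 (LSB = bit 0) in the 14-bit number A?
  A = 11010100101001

Bit 1 is the 2nd from the right.
  11010100101001
              ^
That bit is 0.

Answer: 0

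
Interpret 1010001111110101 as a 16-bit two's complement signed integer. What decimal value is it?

MSB is 1, so the value is negative. Find the magnitude:
1. Invert bits:  0101110000001010
2. Add 1:        0101110000001011  = 23563
3. Apply sign:   -23563

Answer: -23563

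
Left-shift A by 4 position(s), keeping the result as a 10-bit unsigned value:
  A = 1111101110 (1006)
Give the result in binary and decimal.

Shift left by 4: drop the top 4 bit(s), append 4 zero(s) on the right.
  1111101110  ->  discard [1111], keep [101110], append 0000
= 1011100000

Answer: 1011100000 (736)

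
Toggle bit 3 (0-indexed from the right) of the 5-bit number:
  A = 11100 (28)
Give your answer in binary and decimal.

Mask = 1 << 3 = 01000
Bit 3 of A is 1; XOR with the mask flips it to 0.
  11100
^ 01000
-------
  10100

Answer: 10100 (20)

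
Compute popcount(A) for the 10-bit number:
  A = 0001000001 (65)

0001000001
1-bits at positions (from bit 0 = LSB): 0, 6
Count = 2

Answer: 2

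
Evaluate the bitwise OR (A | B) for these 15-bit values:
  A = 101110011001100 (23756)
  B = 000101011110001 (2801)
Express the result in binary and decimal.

Apply | to each column (1 where either bit is 1):
  101110011001100
| 000101011110001
-----------------
  101111011111101

Answer: 101111011111101 (24317)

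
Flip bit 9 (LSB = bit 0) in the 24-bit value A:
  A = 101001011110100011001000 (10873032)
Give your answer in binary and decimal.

Mask = 1 << 9 = 000000000000001000000000
Bit 9 of A is 0; XOR with the mask flips it to 1.
  101001011110100011001000
^ 000000000000001000000000
--------------------------
  101001011110101011001000

Answer: 101001011110101011001000 (10873544)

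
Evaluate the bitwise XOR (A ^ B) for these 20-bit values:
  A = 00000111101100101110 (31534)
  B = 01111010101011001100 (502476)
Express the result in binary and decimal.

Apply ^ to each column (1 where bits differ):
  00000111101100101110
^ 01111010101011001100
----------------------
  01111101000111100010

Answer: 01111101000111100010 (512482)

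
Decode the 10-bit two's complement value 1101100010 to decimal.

MSB is 1, so the value is negative. Find the magnitude:
1. Invert bits:  0010011101
2. Add 1:        0010011110  = 158
3. Apply sign:   -158

Answer: -158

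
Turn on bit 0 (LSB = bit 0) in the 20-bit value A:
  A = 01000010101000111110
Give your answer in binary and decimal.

Mask = 1 << 0 = 00000000000000000001
Bit 0 of A is 0, so OR-ing with the mask flips it to 1.
  01000010101000111110
| 00000000000000000001
----------------------
  01000010101000111111

Answer: 01000010101000111111 (272959)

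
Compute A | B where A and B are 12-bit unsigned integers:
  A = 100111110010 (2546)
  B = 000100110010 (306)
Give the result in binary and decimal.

Apply | to each column (1 where either bit is 1):
  100111110010
| 000100110010
--------------
  100111110010

Answer: 100111110010 (2546)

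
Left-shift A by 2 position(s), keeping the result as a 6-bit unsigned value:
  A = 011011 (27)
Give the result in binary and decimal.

Shift left by 2: drop the top 2 bit(s), append 2 zero(s) on the right.
  011011  ->  discard [01], keep [1011], append 00
= 101100

Answer: 101100 (44)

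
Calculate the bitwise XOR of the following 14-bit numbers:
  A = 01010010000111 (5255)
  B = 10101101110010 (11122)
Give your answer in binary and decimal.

Apply ^ to each column (1 where bits differ):
  01010010000111
^ 10101101110010
----------------
  11111111110101

Answer: 11111111110101 (16373)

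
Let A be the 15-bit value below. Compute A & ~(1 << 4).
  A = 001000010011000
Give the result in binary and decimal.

Mask = ~(1 << 4) = 111111111101111
Bit 4 of A is 1, so AND-ing with the mask clears it to 0.
  001000010011000
& 111111111101111
-----------------
  001000010001000

Answer: 001000010001000 (4232)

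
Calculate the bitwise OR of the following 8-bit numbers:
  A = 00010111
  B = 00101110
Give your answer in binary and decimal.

Apply | to each column (1 where either bit is 1):
  00010111
| 00101110
----------
  00111111

Answer: 00111111 (63)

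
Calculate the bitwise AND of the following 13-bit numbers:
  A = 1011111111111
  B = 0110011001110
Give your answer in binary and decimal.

Apply & to each column (1 only where both bits are 1):
  1011111111111
& 0110011001110
---------------
  0010011001110

Answer: 0010011001110 (1230)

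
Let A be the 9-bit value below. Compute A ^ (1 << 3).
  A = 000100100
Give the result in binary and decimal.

Mask = 1 << 3 = 000001000
Bit 3 of A is 0; XOR with the mask flips it to 1.
  000100100
^ 000001000
-----------
  000101100

Answer: 000101100 (44)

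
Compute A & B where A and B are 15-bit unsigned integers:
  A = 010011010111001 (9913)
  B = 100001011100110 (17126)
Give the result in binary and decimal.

Apply & to each column (1 only where both bits are 1):
  010011010111001
& 100001011100110
-----------------
  000001010100000

Answer: 000001010100000 (672)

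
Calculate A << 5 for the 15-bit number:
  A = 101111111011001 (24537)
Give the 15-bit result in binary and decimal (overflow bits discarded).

Shift left by 5: drop the top 5 bit(s), append 5 zero(s) on the right.
  101111111011001  ->  discard [10111], keep [1111011001], append 00000
= 111101100100000

Answer: 111101100100000 (31520)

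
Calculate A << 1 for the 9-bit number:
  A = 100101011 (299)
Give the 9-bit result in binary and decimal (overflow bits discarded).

Shift left by 1: drop the top 1 bit(s), append 1 zero(s) on the right.
  100101011  ->  discard [1], keep [00101011], append 0
= 001010110

Answer: 001010110 (86)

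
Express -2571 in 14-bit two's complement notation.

1. Binary of +2571:  00101000001011
2. Invert bits:     11010111110100
3. Add 1:           11010111110101

Answer: 11010111110101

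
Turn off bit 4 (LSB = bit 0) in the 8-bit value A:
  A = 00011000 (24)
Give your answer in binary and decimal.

Mask = ~(1 << 4) = 11101111
Bit 4 of A is 1, so AND-ing with the mask clears it to 0.
  00011000
& 11101111
----------
  00001000

Answer: 00001000 (8)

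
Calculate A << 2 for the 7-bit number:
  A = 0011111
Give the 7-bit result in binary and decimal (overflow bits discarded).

Shift left by 2: drop the top 2 bit(s), append 2 zero(s) on the right.
  0011111  ->  discard [00], keep [11111], append 00
= 1111100

Answer: 1111100 (124)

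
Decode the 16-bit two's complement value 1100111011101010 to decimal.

MSB is 1, so the value is negative. Find the magnitude:
1. Invert bits:  0011000100010101
2. Add 1:        0011000100010110  = 12566
3. Apply sign:   -12566

Answer: -12566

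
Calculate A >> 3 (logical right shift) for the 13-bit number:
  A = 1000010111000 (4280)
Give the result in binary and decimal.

Logical shift right by 3: drop the bottom 3 bit(s), prepend 3 zero(s) on the left.
  1000010111000  ->  keep [1000010111], discard [000], prepend 000
= 0001000010111

Answer: 0001000010111 (535)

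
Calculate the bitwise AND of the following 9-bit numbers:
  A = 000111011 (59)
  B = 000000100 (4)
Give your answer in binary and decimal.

Apply & to each column (1 only where both bits are 1):
  000111011
& 000000100
-----------
  000000000

Answer: 000000000 (0)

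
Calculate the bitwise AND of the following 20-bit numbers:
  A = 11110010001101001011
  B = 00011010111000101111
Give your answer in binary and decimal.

Apply & to each column (1 only where both bits are 1):
  11110010001101001011
& 00011010111000101111
----------------------
  00010010001000001011

Answer: 00010010001000001011 (74251)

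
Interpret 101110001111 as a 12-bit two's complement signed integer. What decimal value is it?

MSB is 1, so the value is negative. Find the magnitude:
1. Invert bits:  010001110000
2. Add 1:        010001110001  = 1137
3. Apply sign:   -1137

Answer: -1137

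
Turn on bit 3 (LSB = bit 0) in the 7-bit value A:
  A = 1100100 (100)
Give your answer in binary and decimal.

Mask = 1 << 3 = 0001000
Bit 3 of A is 0, so OR-ing with the mask flips it to 1.
  1100100
| 0001000
---------
  1101100

Answer: 1101100 (108)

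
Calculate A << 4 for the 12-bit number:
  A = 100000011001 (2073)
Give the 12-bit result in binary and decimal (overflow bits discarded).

Shift left by 4: drop the top 4 bit(s), append 4 zero(s) on the right.
  100000011001  ->  discard [1000], keep [00011001], append 0000
= 000110010000

Answer: 000110010000 (400)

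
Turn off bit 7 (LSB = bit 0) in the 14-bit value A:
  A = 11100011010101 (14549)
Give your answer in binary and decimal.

Mask = ~(1 << 7) = 11111101111111
Bit 7 of A is 1, so AND-ing with the mask clears it to 0.
  11100011010101
& 11111101111111
----------------
  11100001010101

Answer: 11100001010101 (14421)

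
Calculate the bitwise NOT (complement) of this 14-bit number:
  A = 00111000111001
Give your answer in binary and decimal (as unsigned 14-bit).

Flip each bit (0->1, 1->0):
  00111000111001
  11000111000110

Answer: 11000111000110 (12742)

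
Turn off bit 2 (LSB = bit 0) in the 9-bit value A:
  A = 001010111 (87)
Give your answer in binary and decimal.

Mask = ~(1 << 2) = 111111011
Bit 2 of A is 1, so AND-ing with the mask clears it to 0.
  001010111
& 111111011
-----------
  001010011

Answer: 001010011 (83)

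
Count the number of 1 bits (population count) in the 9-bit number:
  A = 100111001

100111001
1-bits at positions (from bit 0 = LSB): 0, 3, 4, 5, 8
Count = 5

Answer: 5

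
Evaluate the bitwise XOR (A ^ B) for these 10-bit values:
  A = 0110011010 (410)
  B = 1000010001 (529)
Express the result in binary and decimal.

Apply ^ to each column (1 where bits differ):
  0110011010
^ 1000010001
------------
  1110001011

Answer: 1110001011 (907)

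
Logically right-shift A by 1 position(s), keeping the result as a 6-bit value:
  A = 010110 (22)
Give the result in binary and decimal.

Logical shift right by 1: drop the bottom 1 bit(s), prepend 1 zero(s) on the left.
  010110  ->  keep [01011], discard [0], prepend 0
= 001011

Answer: 001011 (11)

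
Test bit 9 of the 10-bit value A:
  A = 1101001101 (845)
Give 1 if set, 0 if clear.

Bit 9 is the 10th from the right.
  1101001101
  ^
That bit is 1.

Answer: 1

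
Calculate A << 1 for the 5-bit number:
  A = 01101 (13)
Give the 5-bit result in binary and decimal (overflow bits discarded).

Shift left by 1: drop the top 1 bit(s), append 1 zero(s) on the right.
  01101  ->  discard [0], keep [1101], append 0
= 11010

Answer: 11010 (26)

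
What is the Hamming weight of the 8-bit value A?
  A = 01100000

01100000
1-bits at positions (from bit 0 = LSB): 5, 6
Count = 2

Answer: 2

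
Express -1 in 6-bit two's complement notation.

1. Binary of +1:  000001
2. Invert bits:     111110
3. Add 1:           111111

Answer: 111111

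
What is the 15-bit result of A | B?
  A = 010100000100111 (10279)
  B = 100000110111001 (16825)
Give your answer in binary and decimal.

Apply | to each column (1 where either bit is 1):
  010100000100111
| 100000110111001
-----------------
  110100110111111

Answer: 110100110111111 (27071)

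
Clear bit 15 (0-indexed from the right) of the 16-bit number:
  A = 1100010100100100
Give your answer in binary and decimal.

Mask = ~(1 << 15) = 0111111111111111
Bit 15 of A is 1, so AND-ing with the mask clears it to 0.
  1100010100100100
& 0111111111111111
------------------
  0100010100100100

Answer: 0100010100100100 (17700)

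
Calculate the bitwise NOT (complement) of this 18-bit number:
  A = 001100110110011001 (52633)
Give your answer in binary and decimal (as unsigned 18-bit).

Flip each bit (0->1, 1->0):
  001100110110011001
  110011001001100110

Answer: 110011001001100110 (209510)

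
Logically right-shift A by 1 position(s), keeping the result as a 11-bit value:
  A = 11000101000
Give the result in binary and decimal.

Logical shift right by 1: drop the bottom 1 bit(s), prepend 1 zero(s) on the left.
  11000101000  ->  keep [1100010100], discard [0], prepend 0
= 01100010100

Answer: 01100010100 (788)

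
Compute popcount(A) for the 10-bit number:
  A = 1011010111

1011010111
1-bits at positions (from bit 0 = LSB): 0, 1, 2, 4, 6, 7, 9
Count = 7

Answer: 7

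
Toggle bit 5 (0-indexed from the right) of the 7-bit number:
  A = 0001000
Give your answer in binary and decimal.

Mask = 1 << 5 = 0100000
Bit 5 of A is 0; XOR with the mask flips it to 1.
  0001000
^ 0100000
---------
  0101000

Answer: 0101000 (40)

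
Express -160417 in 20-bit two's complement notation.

1. Binary of +160417:  00100111001010100001
2. Invert bits:     11011000110101011110
3. Add 1:           11011000110101011111

Answer: 11011000110101011111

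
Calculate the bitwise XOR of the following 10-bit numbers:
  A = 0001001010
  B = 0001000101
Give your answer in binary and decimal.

Apply ^ to each column (1 where bits differ):
  0001001010
^ 0001000101
------------
  0000001111

Answer: 0000001111 (15)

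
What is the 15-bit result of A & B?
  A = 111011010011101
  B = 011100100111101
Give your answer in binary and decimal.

Apply & to each column (1 only where both bits are 1):
  111011010011101
& 011100100111101
-----------------
  011000000011101

Answer: 011000000011101 (12317)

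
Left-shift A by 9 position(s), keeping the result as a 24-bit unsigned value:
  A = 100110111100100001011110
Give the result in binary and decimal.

Shift left by 9: drop the top 9 bit(s), append 9 zero(s) on the right.
  100110111100100001011110  ->  discard [100110111], keep [100100001011110], append 000000000
= 100100001011110000000000

Answer: 100100001011110000000000 (9485312)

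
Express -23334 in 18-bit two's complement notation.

1. Binary of +23334:  000101101100100110
2. Invert bits:     111010010011011001
3. Add 1:           111010010011011010

Answer: 111010010011011010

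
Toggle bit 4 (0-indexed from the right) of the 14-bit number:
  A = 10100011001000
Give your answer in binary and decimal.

Mask = 1 << 4 = 00000000010000
Bit 4 of A is 0; XOR with the mask flips it to 1.
  10100011001000
^ 00000000010000
----------------
  10100011011000

Answer: 10100011011000 (10456)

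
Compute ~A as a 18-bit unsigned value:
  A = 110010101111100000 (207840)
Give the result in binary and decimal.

Flip each bit (0->1, 1->0):
  110010101111100000
  001101010000011111

Answer: 001101010000011111 (54303)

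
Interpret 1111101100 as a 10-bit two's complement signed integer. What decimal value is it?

MSB is 1, so the value is negative. Find the magnitude:
1. Invert bits:  0000010011
2. Add 1:        0000010100  = 20
3. Apply sign:   -20

Answer: -20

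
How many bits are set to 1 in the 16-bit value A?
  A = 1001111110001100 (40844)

1001111110001100
1-bits at positions (from bit 0 = LSB): 2, 3, 7, 8, 9, 10, 11, 12, 15
Count = 9

Answer: 9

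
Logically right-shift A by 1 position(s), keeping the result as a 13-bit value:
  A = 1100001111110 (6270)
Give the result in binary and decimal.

Logical shift right by 1: drop the bottom 1 bit(s), prepend 1 zero(s) on the left.
  1100001111110  ->  keep [110000111111], discard [0], prepend 0
= 0110000111111

Answer: 0110000111111 (3135)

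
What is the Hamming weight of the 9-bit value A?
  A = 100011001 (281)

100011001
1-bits at positions (from bit 0 = LSB): 0, 3, 4, 8
Count = 4

Answer: 4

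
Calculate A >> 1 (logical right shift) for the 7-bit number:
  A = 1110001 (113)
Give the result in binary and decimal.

Logical shift right by 1: drop the bottom 1 bit(s), prepend 1 zero(s) on the left.
  1110001  ->  keep [111000], discard [1], prepend 0
= 0111000

Answer: 0111000 (56)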